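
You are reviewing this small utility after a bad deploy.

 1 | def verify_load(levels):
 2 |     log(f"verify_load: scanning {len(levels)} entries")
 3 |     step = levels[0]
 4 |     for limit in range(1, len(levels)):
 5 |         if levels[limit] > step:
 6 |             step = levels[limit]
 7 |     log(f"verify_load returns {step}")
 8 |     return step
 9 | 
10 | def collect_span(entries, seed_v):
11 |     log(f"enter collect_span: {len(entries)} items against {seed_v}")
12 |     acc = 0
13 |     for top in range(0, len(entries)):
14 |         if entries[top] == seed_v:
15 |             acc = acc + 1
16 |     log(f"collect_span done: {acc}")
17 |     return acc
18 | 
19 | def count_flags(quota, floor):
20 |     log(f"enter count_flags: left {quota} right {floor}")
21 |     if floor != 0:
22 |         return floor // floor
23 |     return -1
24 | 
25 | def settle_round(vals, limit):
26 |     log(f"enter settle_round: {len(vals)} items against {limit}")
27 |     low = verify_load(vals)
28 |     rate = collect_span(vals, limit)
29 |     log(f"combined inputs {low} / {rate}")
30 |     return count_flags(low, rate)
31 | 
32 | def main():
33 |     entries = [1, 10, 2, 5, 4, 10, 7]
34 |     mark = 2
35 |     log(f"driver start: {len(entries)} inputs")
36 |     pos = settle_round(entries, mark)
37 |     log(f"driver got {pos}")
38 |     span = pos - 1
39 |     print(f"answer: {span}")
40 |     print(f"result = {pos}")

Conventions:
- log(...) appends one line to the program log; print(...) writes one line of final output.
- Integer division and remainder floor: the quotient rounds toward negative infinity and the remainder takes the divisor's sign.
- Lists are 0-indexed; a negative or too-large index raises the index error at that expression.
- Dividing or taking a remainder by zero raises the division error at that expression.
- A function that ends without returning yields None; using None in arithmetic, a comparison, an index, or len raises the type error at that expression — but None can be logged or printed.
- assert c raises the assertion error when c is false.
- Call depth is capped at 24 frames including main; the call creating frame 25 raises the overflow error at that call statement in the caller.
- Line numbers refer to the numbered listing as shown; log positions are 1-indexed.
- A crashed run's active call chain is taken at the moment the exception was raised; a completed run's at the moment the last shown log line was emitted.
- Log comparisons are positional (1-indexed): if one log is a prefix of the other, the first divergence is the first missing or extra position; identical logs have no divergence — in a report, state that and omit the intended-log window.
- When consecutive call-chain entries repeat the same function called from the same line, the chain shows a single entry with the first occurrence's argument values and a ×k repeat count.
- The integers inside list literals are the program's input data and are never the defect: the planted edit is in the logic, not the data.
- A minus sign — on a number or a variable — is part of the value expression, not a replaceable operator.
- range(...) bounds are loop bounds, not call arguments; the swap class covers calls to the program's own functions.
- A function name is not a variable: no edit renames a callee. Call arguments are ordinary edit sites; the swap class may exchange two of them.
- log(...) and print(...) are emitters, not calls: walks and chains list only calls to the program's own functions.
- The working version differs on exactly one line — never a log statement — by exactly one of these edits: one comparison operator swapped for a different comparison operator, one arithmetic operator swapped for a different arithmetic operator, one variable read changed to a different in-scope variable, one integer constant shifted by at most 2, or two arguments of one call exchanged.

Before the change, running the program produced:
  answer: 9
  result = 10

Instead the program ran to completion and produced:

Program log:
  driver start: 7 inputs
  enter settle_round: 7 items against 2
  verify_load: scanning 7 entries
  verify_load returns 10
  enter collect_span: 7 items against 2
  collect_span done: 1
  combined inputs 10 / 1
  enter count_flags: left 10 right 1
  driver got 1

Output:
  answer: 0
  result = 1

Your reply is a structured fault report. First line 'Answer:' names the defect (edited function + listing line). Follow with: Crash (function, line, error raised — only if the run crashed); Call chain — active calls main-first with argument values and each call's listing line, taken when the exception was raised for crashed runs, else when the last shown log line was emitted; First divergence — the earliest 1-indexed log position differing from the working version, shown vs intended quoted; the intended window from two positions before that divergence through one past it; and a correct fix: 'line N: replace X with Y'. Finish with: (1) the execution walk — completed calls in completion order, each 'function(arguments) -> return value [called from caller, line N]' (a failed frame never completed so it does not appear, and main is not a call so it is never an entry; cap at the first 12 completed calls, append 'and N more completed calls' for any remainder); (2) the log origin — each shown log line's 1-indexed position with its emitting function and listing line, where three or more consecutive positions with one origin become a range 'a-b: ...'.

Answer: the defect is in count_flags at line 22.
Key fact: Everything matches until log position 9, which reads 'driver got 1' in place of 'driver got 10'.
Call chain: main.
First divergence: at position 9 the run shows 'driver got 1' where the working version logs 'driver got 10'.
Intended log window:
  7: combined inputs 10 / 1
  8: enter count_flags: left 10 right 1
  9: driver got 10
Execution walk:
  verify_load([1, 10, 2, 5, 4, 10, 7]) -> 10  [called from settle_round, line 27]
  collect_span([1, 10, 2, 5, 4, 10, 7], 2) -> 1  [called from settle_round, line 28]
  count_flags(10, 1) -> 1  [called from settle_round, line 30]
  settle_round([1, 10, 2, 5, 4, 10, 7], 2) -> 1  [called from main, line 36]
Origin of each log line:
  1: from main, line 35
  2: from settle_round, line 26
  3: from verify_load, line 2
  4: from verify_load, line 7
  5: from collect_span, line 11
  6: from collect_span, line 16
  7: from settle_round, line 29
  8: from count_flags, line 20
  9: from main, line 37
A correct fix: line 22: replace `floor // floor` with `quota // floor`.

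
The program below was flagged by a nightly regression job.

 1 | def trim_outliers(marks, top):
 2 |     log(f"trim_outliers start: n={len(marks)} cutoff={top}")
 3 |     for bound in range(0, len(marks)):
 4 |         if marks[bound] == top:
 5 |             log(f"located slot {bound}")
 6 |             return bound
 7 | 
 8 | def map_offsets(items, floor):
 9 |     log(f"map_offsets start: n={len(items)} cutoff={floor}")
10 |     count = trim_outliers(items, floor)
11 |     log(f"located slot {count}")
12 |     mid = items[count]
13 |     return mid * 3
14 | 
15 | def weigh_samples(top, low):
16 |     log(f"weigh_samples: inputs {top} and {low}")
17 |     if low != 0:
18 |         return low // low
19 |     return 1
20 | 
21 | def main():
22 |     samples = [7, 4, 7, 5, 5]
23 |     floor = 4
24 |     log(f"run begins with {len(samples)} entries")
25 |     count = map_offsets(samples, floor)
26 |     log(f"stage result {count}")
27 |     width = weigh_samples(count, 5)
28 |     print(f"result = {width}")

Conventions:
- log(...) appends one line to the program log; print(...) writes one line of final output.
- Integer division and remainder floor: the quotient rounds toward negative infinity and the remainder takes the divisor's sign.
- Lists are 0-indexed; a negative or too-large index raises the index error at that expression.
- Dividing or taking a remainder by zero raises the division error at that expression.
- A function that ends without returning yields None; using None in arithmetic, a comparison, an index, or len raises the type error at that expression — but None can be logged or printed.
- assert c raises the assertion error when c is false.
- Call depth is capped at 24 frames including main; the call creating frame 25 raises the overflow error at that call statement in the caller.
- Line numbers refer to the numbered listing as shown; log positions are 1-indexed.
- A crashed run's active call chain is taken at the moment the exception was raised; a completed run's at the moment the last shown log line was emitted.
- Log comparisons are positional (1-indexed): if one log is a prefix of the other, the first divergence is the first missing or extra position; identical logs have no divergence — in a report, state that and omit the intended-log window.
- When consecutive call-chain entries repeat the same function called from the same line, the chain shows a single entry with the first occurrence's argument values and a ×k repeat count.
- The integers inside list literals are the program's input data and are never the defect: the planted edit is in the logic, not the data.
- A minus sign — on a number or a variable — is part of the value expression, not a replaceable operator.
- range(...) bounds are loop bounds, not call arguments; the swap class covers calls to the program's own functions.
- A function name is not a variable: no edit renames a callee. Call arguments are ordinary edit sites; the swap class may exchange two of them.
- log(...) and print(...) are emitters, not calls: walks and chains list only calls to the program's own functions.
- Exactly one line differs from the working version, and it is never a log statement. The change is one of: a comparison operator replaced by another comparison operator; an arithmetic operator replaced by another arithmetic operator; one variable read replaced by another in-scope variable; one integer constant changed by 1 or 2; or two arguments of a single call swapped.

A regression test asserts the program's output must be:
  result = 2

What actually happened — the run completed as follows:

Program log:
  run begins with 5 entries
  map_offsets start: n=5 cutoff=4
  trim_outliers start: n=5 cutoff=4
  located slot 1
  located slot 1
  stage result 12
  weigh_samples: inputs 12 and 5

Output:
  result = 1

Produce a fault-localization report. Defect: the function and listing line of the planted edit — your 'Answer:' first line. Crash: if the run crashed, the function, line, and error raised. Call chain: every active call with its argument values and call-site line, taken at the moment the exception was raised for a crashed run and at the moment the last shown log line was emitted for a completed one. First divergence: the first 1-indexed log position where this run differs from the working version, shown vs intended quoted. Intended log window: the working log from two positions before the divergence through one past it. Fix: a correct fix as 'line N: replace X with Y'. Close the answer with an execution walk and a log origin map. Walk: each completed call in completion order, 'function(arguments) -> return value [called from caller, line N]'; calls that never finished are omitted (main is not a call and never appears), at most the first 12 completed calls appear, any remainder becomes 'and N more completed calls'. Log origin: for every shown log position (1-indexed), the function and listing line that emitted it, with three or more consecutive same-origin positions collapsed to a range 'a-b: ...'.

Answer: the defect is in weigh_samples at line 18.
Key observation: Nothing in the log betrays the bug — only the output does.
Call chain: main -> weigh_samples(12, 5) (called at line 27).
First divergence: none; the two logs match at every position.
Execution walk:
  trim_outliers([7, 4, 7, 5, 5], 4) -> 1  [called from map_offsets, line 10]
  map_offsets([7, 4, 7, 5, 5], 4) -> 12  [called from main, line 25]
  weigh_samples(12, 5) -> 1  [called from main, line 27]
Log line origins:
  1: logged in main at line 24
  2: logged in map_offsets at line 9
  3: logged in trim_outliers at line 2
  4: logged in trim_outliers at line 5
  5: logged in map_offsets at line 11
  6: logged in main at line 26
  7: logged in weigh_samples at line 16
A correct fix: line 18: replace `low // low` with `top // low`.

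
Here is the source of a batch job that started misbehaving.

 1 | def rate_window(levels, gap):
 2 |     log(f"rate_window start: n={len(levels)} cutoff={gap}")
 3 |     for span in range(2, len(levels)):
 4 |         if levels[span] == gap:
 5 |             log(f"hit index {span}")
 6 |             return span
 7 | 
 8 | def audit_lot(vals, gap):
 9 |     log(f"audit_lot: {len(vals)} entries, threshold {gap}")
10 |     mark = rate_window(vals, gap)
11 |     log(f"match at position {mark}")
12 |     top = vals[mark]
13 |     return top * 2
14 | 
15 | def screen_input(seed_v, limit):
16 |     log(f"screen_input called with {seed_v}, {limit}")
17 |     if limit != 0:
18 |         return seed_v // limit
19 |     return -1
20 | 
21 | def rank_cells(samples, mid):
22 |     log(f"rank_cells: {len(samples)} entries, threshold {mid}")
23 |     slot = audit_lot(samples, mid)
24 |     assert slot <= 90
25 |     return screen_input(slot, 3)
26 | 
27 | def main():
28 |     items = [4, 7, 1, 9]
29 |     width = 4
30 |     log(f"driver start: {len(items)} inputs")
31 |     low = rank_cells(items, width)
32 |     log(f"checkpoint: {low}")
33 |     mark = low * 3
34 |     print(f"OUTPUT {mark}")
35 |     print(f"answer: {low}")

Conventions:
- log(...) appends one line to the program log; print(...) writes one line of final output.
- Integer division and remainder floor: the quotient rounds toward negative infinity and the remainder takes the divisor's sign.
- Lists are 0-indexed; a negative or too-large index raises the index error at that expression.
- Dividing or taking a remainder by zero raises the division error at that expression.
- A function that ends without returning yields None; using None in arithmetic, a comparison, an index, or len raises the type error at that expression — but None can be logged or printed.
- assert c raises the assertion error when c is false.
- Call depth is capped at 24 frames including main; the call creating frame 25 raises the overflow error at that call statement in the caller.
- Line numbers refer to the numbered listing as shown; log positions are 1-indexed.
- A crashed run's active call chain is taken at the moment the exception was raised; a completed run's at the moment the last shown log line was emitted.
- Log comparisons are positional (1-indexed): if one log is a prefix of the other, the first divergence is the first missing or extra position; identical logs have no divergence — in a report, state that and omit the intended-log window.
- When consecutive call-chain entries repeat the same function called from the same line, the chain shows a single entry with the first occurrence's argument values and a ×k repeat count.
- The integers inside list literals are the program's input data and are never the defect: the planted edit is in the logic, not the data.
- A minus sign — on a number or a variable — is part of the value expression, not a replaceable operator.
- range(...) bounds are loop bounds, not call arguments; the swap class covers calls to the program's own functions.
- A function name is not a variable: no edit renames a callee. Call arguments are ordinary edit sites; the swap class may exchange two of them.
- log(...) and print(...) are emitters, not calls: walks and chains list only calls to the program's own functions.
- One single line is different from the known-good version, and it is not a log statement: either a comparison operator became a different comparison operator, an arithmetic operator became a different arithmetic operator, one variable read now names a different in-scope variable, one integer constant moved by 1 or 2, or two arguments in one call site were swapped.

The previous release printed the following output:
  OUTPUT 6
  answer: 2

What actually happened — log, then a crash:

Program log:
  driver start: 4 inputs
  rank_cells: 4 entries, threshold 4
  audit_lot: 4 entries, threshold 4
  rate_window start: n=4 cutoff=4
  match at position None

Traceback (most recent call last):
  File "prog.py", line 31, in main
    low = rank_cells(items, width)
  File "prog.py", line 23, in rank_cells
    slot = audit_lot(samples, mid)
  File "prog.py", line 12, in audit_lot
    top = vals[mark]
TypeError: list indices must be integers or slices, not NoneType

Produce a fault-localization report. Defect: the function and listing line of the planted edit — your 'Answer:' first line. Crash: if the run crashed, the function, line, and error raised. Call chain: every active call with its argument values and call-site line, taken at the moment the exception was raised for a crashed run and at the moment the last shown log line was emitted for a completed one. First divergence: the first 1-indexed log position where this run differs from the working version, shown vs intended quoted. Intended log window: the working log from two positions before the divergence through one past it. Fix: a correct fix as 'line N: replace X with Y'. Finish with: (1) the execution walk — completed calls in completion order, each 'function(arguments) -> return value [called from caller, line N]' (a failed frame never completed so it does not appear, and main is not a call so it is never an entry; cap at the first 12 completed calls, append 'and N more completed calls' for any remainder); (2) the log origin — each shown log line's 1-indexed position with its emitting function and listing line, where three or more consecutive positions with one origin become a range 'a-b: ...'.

Answer: the defect is in rate_window at line 3.
Key observation: Everything matches until log position 5, which reads 'match at position None' in place of 'hit index 0'.
Crash: audit_lot, line 12, TypeError.
Call chain: main -> rank_cells([4, 7, 1, 9], 4) (called at line 31) -> audit_lot([4, 7, 1, 9], 4) (called at line 23).
First divergence: position 5 — shown 'match at position None', intended 'hit index 0'.
Intended log window:
  3: audit_lot: 4 entries, threshold 4
  4: rate_window start: n=4 cutoff=4
  5: hit index 0
  6: match at position 0
Execution walk:
  rate_window([4, 7, 1, 9], 4) -> None  [called from audit_lot, line 10]
Origin of each log line:
  1: logged in main at line 30
  2: logged in rank_cells at line 22
  3: logged in audit_lot at line 9
  4: logged in rate_window at line 2
  5: logged in audit_lot at line 11
A correct fix: line 3: replace `2` with `0`.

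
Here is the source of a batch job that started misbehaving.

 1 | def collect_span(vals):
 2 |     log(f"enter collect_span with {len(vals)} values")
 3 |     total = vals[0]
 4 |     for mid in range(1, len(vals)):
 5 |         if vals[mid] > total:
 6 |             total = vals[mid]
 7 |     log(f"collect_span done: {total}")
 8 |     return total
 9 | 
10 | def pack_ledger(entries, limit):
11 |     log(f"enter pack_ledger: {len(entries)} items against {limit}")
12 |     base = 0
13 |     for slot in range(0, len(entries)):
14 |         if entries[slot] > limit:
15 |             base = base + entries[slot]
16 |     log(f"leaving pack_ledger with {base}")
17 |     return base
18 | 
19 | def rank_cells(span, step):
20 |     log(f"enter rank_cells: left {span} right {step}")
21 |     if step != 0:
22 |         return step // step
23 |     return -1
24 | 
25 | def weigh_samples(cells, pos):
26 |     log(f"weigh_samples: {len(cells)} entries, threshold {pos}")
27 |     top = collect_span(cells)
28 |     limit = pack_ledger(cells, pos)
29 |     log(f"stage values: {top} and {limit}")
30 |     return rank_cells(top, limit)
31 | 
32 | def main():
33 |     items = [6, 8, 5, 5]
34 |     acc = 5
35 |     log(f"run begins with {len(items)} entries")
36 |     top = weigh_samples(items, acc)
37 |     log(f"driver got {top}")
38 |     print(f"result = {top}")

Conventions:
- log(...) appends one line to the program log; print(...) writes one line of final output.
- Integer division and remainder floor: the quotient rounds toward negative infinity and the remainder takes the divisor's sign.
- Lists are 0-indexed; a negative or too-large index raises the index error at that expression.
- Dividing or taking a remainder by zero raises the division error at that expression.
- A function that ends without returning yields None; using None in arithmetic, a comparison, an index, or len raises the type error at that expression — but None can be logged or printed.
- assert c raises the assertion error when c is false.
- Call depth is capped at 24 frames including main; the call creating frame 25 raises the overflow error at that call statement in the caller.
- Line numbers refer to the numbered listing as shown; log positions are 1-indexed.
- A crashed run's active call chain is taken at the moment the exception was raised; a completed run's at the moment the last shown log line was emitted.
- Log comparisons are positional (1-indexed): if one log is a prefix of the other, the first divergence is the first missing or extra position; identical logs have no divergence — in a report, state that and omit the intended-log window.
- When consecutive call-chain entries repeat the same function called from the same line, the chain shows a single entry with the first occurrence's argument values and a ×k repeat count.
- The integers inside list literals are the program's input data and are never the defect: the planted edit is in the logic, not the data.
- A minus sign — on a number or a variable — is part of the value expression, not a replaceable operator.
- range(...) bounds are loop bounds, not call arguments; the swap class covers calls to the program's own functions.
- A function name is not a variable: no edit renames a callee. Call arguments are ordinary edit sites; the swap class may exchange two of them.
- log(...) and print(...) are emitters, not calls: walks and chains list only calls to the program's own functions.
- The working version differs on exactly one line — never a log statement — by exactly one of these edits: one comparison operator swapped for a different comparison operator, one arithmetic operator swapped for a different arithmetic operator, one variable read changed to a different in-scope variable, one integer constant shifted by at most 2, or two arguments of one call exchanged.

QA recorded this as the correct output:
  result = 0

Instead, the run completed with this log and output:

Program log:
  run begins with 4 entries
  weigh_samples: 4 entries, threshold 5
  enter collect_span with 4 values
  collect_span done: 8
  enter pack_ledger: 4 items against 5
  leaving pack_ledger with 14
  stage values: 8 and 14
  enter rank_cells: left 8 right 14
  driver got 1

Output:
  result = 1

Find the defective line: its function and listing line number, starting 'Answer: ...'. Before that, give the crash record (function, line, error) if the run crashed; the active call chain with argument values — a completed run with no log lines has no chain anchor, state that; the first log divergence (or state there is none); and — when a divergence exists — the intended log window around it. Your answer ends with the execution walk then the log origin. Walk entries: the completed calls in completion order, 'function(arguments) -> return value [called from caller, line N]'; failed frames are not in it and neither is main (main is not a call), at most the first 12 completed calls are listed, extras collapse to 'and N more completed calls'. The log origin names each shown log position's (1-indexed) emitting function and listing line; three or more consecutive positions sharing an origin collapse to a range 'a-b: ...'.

Answer: the defect is in rank_cells at line 22.
Key observation: Position 9 is the first bad log line: 'driver got 1' should read 'driver got 0'.
Call chain: main.
First divergence: position 9 — the shown line 'driver got 1' should read 'driver got 0'.
Intended log window:
  7: stage values: 8 and 14
  8: enter rank_cells: left 8 right 14
  9: driver got 0
Execution walk:
  collect_span([6, 8, 5, 5]) -> 8  [called from weigh_samples, line 27]
  pack_ledger([6, 8, 5, 5], 5) -> 14  [called from weigh_samples, line 28]
  rank_cells(8, 14) -> 1  [called from weigh_samples, line 30]
  weigh_samples([6, 8, 5, 5], 5) -> 1  [called from main, line 36]
Log line origins:
  1: emitted by main (line 35)
  2: emitted by weigh_samples (line 26)
  3: emitted by collect_span (line 2)
  4: emitted by collect_span (line 7)
  5: emitted by pack_ledger (line 11)
  6: emitted by pack_ledger (line 16)
  7: emitted by weigh_samples (line 29)
  8: emitted by rank_cells (line 20)
  9: emitted by main (line 37)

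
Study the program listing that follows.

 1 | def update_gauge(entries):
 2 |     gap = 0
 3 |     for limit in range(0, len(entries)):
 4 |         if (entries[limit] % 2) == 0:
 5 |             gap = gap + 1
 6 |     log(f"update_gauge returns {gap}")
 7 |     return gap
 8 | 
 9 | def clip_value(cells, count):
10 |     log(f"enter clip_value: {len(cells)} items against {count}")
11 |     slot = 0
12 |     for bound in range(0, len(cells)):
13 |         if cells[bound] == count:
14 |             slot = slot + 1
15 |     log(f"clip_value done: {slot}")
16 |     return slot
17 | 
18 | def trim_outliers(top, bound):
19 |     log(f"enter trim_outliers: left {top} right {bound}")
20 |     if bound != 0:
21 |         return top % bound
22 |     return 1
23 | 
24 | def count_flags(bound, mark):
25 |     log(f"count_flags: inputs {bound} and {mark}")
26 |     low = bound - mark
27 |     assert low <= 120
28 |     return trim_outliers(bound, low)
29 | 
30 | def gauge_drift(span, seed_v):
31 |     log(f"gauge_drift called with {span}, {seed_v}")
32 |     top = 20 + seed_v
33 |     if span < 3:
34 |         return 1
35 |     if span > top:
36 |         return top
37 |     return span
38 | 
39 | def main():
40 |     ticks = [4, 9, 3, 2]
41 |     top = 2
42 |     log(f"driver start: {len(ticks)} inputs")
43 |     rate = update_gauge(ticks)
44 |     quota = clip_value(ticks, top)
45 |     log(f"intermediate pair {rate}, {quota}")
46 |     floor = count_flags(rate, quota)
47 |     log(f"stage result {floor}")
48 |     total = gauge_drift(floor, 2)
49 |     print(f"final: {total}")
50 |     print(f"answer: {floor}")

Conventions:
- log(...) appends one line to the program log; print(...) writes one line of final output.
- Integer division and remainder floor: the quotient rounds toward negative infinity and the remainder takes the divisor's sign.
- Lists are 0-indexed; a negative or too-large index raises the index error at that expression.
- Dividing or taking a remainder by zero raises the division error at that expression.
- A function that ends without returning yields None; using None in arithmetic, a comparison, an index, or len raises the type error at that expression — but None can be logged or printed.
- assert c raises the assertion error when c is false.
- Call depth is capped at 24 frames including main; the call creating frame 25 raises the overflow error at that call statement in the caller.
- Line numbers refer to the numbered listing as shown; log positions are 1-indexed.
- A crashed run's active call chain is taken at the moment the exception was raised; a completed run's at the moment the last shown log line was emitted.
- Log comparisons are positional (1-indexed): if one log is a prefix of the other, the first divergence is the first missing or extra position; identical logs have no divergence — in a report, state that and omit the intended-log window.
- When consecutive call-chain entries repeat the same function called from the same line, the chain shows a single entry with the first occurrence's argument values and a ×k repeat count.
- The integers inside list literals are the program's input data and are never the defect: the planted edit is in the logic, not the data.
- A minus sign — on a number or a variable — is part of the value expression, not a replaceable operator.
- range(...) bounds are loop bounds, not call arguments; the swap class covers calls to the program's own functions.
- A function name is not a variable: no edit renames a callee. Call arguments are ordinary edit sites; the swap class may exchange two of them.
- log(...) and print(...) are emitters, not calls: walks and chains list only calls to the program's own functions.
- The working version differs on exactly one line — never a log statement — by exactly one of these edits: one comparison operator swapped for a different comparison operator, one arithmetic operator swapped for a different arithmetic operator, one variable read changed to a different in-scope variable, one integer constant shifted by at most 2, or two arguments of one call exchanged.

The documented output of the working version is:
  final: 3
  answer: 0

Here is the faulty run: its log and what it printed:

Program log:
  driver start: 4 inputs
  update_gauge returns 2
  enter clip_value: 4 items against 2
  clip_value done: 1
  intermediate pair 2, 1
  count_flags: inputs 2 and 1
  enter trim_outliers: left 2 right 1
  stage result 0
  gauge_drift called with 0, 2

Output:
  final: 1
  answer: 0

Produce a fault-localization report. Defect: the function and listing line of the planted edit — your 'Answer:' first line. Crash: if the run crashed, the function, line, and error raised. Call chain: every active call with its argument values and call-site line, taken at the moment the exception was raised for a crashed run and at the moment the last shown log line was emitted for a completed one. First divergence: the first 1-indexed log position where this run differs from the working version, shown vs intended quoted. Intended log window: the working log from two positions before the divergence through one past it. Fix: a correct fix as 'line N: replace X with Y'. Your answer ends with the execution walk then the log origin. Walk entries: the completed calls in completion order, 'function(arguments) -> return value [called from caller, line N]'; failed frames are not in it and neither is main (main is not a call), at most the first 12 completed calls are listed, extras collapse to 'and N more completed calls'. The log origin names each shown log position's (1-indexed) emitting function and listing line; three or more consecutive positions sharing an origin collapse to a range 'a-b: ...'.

Answer: the defect is in gauge_drift at line 34.
Key observation: Every logged value matches the working version; the printed result is what differs.
Call chain: main -> gauge_drift(0, 2) (called at line 48).
First divergence: there is none — every log position agrees.
Execution walk:
  update_gauge([4, 9, 3, 2]) -> 2  [called from main, line 43]
  clip_value([4, 9, 3, 2], 2) -> 1  [called from main, line 44]
  trim_outliers(2, 1) -> 0  [called from count_flags, line 28]
  count_flags(2, 1) -> 0  [called from main, line 46]
  gauge_drift(0, 2) -> 1  [called from main, line 48]
Log origins:
  1: logged in main at line 42
  2: logged in update_gauge at line 6
  3: logged in clip_value at line 10
  4: logged in clip_value at line 15
  5: logged in main at line 45
  6: logged in count_flags at line 25
  7: logged in trim_outliers at line 19
  8: logged in main at line 47
  9: logged in gauge_drift at line 31
A correct fix: line 34: replace `1` with `3`.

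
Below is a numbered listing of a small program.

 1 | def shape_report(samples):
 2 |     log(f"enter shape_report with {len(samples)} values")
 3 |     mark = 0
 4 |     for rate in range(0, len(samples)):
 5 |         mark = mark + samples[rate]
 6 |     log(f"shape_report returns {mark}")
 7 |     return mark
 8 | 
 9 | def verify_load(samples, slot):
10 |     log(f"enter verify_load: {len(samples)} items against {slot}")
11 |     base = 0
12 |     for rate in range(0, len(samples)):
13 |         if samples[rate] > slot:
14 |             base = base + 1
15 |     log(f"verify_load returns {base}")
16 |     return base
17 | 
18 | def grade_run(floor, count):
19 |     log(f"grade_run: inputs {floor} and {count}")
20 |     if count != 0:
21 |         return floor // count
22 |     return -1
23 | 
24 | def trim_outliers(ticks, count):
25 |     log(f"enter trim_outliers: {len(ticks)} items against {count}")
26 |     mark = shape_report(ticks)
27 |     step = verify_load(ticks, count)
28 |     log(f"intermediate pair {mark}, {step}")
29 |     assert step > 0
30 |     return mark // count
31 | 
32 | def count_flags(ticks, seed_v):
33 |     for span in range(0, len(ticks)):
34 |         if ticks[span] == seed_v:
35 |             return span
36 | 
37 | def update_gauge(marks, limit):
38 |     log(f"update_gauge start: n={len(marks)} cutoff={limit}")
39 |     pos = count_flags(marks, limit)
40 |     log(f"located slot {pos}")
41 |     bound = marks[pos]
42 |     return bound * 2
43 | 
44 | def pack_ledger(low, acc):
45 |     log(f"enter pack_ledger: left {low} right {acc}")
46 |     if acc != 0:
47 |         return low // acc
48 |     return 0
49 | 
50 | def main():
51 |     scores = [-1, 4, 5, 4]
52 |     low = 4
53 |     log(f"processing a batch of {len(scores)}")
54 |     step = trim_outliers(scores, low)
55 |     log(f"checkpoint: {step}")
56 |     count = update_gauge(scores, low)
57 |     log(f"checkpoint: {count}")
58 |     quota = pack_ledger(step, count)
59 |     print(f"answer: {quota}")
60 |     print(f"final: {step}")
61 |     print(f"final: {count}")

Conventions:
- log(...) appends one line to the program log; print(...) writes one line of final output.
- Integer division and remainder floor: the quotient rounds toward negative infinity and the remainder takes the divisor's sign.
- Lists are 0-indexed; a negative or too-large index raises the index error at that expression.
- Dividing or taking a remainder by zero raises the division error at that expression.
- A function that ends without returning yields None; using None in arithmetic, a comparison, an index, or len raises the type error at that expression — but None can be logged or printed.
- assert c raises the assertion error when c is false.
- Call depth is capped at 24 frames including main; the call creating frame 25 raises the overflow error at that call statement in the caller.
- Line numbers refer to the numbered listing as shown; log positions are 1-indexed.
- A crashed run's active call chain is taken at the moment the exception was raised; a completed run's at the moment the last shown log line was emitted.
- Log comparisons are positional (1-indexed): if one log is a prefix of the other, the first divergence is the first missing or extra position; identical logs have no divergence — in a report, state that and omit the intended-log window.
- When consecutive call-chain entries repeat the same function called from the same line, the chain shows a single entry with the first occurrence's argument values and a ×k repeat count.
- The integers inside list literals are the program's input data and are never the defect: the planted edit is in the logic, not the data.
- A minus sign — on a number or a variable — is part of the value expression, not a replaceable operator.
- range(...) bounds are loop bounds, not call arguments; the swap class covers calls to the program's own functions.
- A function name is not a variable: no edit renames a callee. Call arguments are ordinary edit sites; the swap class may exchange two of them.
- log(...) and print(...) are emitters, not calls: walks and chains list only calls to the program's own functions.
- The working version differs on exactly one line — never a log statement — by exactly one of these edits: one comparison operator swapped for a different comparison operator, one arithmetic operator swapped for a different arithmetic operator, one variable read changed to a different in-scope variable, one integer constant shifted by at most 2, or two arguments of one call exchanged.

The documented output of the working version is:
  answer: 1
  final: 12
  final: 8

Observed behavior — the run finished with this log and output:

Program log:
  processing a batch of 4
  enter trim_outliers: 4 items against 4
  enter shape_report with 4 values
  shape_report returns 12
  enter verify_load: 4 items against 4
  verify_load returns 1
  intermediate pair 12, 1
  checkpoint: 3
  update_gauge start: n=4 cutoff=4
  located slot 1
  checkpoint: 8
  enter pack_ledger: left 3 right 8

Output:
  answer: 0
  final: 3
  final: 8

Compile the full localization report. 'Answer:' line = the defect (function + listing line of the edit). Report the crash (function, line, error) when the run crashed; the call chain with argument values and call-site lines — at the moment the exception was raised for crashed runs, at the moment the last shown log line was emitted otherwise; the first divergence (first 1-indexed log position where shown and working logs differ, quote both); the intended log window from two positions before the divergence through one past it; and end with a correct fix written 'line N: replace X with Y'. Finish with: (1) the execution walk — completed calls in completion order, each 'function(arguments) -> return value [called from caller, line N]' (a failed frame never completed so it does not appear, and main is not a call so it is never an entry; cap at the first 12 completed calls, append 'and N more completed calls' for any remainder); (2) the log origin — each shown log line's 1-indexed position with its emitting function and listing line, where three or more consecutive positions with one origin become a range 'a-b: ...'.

Answer: the defect is in trim_outliers at line 30.
Core observation: Position 8 is the first bad log line: 'checkpoint: 3' should read 'checkpoint: 12'.
Call chain: main -> pack_ledger(3, 8) (called at line 58).
First divergence: position 8 — shown 'checkpoint: 3', intended 'checkpoint: 12'.
Intended log window:
  6: verify_load returns 1
  7: intermediate pair 12, 1
  8: checkpoint: 12
  9: update_gauge start: n=4 cutoff=4
Execution walk:
  shape_report([-1, 4, 5, 4]) -> 12  [called from trim_outliers, line 26]
  verify_load([-1, 4, 5, 4], 4) -> 1  [called from trim_outliers, line 27]
  trim_outliers([-1, 4, 5, 4], 4) -> 3  [called from main, line 54]
  count_flags([-1, 4, 5, 4], 4) -> 1  [called from update_gauge, line 39]
  update_gauge([-1, 4, 5, 4], 4) -> 8  [called from main, line 56]
  pack_ledger(3, 8) -> 0  [called from main, line 58]
Log line origins:
  1: logged in main at line 53
  2: logged in trim_outliers at line 25
  3: logged in shape_report at line 2
  4: logged in shape_report at line 6
  5: logged in verify_load at line 10
  6: logged in verify_load at line 15
  7: logged in trim_outliers at line 28
  8: logged in main at line 55
  9: logged in update_gauge at line 38
  10: logged in update_gauge at line 40
  11: logged in main at line 57
  12: logged in pack_ledger at line 45
A correct fix: line 30: replace `count` with `step`.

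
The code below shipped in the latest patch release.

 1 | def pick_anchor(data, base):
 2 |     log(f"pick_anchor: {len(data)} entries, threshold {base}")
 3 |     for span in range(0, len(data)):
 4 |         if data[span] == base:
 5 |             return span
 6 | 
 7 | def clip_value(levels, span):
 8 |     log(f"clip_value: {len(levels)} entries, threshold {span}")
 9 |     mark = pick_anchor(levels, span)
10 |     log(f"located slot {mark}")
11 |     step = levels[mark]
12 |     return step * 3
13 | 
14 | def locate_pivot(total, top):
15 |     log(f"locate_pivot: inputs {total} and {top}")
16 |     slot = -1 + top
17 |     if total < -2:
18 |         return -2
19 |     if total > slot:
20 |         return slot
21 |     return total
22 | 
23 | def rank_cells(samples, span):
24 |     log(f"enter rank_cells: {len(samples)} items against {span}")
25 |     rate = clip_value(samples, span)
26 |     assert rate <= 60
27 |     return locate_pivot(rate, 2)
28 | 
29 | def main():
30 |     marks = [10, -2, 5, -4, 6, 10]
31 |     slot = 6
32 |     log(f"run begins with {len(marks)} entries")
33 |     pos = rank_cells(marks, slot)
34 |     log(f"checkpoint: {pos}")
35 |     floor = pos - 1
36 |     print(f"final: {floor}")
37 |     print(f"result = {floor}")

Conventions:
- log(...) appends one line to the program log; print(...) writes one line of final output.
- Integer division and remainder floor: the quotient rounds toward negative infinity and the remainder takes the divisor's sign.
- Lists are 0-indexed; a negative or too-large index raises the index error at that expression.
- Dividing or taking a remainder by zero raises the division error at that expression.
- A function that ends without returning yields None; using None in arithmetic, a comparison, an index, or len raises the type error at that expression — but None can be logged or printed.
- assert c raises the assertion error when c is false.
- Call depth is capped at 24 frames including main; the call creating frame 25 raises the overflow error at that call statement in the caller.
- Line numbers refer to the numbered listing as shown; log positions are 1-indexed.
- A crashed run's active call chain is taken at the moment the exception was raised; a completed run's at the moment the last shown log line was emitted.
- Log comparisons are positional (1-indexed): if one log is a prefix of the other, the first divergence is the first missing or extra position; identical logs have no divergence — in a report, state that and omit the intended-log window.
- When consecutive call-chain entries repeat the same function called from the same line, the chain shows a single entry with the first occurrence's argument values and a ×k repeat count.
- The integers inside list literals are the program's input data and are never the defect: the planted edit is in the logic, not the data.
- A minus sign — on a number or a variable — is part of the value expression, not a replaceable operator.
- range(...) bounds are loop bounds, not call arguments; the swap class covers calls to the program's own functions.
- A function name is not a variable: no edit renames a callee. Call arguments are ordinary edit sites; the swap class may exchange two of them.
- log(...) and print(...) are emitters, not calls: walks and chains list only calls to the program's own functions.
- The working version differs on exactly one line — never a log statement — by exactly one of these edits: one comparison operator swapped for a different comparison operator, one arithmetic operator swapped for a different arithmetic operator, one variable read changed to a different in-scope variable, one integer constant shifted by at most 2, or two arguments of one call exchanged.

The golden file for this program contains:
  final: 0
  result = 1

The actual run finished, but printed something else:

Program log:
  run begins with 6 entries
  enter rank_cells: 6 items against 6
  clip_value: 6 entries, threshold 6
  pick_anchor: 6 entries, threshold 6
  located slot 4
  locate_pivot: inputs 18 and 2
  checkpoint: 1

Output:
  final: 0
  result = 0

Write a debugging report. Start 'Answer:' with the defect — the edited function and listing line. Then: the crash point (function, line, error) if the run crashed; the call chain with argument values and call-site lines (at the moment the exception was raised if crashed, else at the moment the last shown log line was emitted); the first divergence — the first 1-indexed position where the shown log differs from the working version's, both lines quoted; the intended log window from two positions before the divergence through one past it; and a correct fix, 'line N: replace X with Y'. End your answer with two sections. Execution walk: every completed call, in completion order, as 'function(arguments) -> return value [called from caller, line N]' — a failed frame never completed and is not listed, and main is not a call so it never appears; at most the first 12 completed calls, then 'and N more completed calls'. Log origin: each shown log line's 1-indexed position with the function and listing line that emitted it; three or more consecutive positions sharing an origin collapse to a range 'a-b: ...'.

Answer: the defect is in main at line 37.
The tell: The two runs log identically and part ways only at the printed values.
Call chain: main.
First divergence: there is none — every log position agrees.
Execution walk:
  pick_anchor([10, -2, 5, -4, 6, 10], 6) -> 4  [called from clip_value, line 9]
  clip_value([10, -2, 5, -4, 6, 10], 6) -> 18  [called from rank_cells, line 25]
  locate_pivot(18, 2) -> 1  [called from rank_cells, line 27]
  rank_cells([10, -2, 5, -4, 6, 10], 6) -> 1  [called from main, line 33]
Origin of each log line:
  1: emitted by main (line 32)
  2: emitted by rank_cells (line 24)
  3: emitted by clip_value (line 8)
  4: emitted by pick_anchor (line 2)
  5: emitted by clip_value (line 10)
  6: emitted by locate_pivot (line 15)
  7: emitted by main (line 34)
A correct fix: line 37: replace `floor` with `pos`.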